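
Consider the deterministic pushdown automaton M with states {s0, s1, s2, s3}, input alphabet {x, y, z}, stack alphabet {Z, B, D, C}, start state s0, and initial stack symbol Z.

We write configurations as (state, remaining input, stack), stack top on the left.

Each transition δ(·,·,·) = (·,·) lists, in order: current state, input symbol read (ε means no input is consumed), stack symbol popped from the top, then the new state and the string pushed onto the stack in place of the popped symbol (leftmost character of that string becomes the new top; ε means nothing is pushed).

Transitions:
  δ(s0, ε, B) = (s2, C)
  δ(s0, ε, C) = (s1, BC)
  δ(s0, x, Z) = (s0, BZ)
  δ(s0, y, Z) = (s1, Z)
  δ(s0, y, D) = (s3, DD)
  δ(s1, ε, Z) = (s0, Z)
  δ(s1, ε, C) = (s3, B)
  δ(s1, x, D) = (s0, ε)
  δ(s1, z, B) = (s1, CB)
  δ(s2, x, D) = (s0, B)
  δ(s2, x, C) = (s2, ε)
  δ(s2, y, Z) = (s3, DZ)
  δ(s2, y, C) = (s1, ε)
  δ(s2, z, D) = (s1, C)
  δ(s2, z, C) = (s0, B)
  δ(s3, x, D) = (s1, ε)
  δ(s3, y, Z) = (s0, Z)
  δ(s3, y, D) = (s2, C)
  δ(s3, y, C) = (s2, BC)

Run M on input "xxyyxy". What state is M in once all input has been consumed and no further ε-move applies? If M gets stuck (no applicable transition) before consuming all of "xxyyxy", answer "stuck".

s3

(s0, xxyyxy, Z)
  read x, top Z: go to s0, push BZ → (s0, xyyxy, BZ)
  ε-move, top B: go to s2, push C → (s2, xyyxy, CZ)
  read x, top C: go to s2, push ε → (s2, yyxy, Z)
  read y, top Z: go to s3, push DZ → (s3, yxy, DZ)
  read y, top D: go to s2, push C → (s2, xy, CZ)
  read x, top C: go to s2, push ε → (s2, y, Z)
  read y, top Z: go to s3, push DZ → (s3, ε, DZ)
All input consumed; M is in state s3.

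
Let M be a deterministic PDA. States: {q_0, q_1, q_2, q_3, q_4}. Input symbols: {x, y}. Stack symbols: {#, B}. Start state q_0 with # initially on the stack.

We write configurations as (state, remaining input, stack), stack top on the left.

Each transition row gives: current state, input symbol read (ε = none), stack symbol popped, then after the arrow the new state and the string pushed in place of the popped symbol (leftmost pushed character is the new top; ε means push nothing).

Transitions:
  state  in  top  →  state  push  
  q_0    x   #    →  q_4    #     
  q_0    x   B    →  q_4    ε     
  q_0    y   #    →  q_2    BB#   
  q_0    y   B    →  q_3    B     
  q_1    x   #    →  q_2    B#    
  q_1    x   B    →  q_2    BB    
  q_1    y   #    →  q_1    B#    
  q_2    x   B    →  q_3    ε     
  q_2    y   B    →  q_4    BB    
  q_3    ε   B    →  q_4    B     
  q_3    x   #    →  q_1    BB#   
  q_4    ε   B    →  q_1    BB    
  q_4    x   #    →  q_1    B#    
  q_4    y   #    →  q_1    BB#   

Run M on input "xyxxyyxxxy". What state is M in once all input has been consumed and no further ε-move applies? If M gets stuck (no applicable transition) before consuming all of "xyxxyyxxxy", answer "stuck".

stuck

(q_0, xyxxyyxxxy, #)
  read x, top #: go to q_4, push # → (q_4, yxxyyxxxy, #)
  read y, top #: go to q_1, push BB# → (q_1, xxyyxxxy, BB#)
  read x, top B: go to q_2, push BB → (q_2, xyyxxxy, BBB#)
  read x, top B: go to q_3, push ε → (q_3, yyxxxy, BB#)
  ε-move, top B: go to q_4, push B → (q_4, yyxxxy, BB#)
  ε-move, top B: go to q_1, push BB → (q_1, yyxxxy, BBB#)
No transition for (q_1, y, top B); M blocks with input yyxxxy remaining.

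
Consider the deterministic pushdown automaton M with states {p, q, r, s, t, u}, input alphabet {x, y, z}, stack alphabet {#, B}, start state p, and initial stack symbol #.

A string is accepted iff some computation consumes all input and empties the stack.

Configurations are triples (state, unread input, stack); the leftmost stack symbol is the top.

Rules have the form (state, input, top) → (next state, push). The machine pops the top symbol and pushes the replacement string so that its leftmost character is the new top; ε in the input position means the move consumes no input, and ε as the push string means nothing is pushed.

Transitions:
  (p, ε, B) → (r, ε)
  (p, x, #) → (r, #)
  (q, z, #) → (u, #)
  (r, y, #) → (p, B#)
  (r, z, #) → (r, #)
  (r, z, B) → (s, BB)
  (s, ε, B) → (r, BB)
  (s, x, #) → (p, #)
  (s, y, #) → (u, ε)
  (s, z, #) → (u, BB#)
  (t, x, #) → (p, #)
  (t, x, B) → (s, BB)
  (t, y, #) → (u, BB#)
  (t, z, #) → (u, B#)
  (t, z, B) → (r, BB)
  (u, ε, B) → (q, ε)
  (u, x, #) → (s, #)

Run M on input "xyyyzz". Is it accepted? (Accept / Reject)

Reject

(p, xyyyzz, #)
  read x, top #: go to r, push # → (r, yyyzz, #)
  read y, top #: go to p, push B# → (p, yyzz, B#)
  ε-move, top B: go to r, push ε → (r, yyzz, #)
  read y, top #: go to p, push B# → (p, yzz, B#)
  ε-move, top B: go to r, push ε → (r, yzz, #)
  read y, top #: go to p, push B# → (p, zz, B#)
  ε-move, top B: go to r, push ε → (r, zz, #)
  read z, top #: go to r, push # → (r, z, #)
  read z, top #: go to r, push # → (r, ε, #)
All input consumed; stack is #, not empty, and no further ε-move applies.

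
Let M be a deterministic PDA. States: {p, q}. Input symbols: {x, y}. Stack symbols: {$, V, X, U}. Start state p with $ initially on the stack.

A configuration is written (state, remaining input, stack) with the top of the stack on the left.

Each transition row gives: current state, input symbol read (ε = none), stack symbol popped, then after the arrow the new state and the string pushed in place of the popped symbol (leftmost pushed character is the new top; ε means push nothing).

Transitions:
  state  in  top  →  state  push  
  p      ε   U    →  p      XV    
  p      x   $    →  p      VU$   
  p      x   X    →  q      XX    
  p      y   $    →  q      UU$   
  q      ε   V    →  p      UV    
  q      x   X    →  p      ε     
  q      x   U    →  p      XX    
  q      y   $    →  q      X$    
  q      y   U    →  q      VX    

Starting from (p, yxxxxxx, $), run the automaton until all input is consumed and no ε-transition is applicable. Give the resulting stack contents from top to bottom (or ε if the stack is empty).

XXXU$

(p, yxxxxxx, $)
  read y, top $: go to q, push UU$ → (q, xxxxxx, UU$)
  read x, top U: go to p, push XX → (p, xxxxx, XXU$)
  read x, top X: go to q, push XX → (q, xxxx, XXXU$)
  read x, top X: go to p, push ε → (p, xxx, XXU$)
  read x, top X: go to q, push XX → (q, xx, XXXU$)
  read x, top X: go to p, push ε → (p, x, XXU$)
  read x, top X: go to q, push XX → (q, ε, XXXU$)
All input consumed in state q with stack XXXU$.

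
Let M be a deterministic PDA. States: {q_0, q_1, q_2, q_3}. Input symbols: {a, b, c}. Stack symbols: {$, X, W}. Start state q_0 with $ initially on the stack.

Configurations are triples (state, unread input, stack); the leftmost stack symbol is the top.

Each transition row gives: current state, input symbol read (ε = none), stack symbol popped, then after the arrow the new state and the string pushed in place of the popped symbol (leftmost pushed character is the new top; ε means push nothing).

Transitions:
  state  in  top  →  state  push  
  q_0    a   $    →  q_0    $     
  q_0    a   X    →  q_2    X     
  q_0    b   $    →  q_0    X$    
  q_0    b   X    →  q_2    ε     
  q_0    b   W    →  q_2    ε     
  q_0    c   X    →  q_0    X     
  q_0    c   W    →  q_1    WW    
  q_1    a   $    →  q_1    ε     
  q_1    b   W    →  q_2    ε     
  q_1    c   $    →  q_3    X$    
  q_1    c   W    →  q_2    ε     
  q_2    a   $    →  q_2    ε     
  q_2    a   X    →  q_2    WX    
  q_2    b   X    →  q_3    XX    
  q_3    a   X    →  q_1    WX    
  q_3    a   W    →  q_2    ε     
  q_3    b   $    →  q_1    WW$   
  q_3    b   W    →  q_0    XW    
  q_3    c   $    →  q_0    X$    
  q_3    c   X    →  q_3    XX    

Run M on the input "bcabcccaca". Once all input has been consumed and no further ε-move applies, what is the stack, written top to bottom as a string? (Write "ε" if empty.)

WXXXXX$

(q_0, bcabcccaca, $)
  read b, top $: go to q_0, push X$ → (q_0, cabcccaca, X$)
  read c, top X: go to q_0, push X → (q_0, abcccaca, X$)
  read a, top X: go to q_2, push X → (q_2, bcccaca, X$)
  read b, top X: go to q_3, push XX → (q_3, cccaca, XX$)
  read c, top X: go to q_3, push XX → (q_3, ccaca, XXX$)
  read c, top X: go to q_3, push XX → (q_3, caca, XXXX$)
  read c, top X: go to q_3, push XX → (q_3, aca, XXXXX$)
  read a, top X: go to q_1, push WX → (q_1, ca, WXXXXX$)
  read c, top W: go to q_2, push ε → (q_2, a, XXXXX$)
  read a, top X: go to q_2, push WX → (q_2, ε, WXXXXX$)
All input consumed in state q_2 with stack WXXXXX$.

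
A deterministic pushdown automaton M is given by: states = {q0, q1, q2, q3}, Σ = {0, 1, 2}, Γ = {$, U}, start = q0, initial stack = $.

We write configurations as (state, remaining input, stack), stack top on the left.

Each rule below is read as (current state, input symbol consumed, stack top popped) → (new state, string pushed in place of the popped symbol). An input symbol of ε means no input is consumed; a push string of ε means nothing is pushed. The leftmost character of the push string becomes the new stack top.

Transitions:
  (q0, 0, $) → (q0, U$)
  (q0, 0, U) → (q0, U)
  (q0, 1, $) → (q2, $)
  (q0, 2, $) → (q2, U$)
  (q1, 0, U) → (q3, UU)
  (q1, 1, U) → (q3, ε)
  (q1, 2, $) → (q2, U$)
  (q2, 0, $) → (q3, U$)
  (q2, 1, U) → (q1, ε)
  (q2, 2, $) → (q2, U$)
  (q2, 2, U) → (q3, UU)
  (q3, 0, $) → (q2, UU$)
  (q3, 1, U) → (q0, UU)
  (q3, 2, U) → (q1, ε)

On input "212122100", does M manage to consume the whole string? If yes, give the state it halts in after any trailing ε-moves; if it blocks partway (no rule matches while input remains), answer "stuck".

q0

(q0, 212122100, $)
  read 2, top $: go to q2, push U$ → (q2, 12122100, U$)
  read 1, top U: go to q1, push ε → (q1, 2122100, $)
  read 2, top $: go to q2, push U$ → (q2, 122100, U$)
  read 1, top U: go to q1, push ε → (q1, 22100, $)
  read 2, top $: go to q2, push U$ → (q2, 2100, U$)
  read 2, top U: go to q3, push UU → (q3, 100, UU$)
  read 1, top U: go to q0, push UU → (q0, 00, UUU$)
  read 0, top U: go to q0, push U → (q0, 0, UUU$)
  read 0, top U: go to q0, push U → (q0, ε, UUU$)
All input consumed; M is in state q0.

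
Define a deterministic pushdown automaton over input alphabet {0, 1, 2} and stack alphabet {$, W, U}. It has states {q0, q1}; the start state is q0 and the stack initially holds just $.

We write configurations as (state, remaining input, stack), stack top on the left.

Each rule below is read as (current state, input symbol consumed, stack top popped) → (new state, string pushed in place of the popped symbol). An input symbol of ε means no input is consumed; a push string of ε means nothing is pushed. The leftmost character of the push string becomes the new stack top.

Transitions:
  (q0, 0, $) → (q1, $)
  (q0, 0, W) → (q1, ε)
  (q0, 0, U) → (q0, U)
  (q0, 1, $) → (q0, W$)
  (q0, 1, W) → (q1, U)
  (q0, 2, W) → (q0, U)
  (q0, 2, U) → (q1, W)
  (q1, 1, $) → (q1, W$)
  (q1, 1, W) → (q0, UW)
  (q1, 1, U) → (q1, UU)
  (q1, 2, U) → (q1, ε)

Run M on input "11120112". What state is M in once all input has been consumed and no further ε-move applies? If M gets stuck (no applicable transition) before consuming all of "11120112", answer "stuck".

stuck

(q0, 11120112, $)
  read 1, top $: go to q0, push W$ → (q0, 1120112, W$)
  read 1, top W: go to q1, push U → (q1, 120112, U$)
  read 1, top U: go to q1, push UU → (q1, 20112, UU$)
  read 2, top U: go to q1, push ε → (q1, 0112, U$)
No transition for (q1, 0, top U); M blocks with input 0112 remaining.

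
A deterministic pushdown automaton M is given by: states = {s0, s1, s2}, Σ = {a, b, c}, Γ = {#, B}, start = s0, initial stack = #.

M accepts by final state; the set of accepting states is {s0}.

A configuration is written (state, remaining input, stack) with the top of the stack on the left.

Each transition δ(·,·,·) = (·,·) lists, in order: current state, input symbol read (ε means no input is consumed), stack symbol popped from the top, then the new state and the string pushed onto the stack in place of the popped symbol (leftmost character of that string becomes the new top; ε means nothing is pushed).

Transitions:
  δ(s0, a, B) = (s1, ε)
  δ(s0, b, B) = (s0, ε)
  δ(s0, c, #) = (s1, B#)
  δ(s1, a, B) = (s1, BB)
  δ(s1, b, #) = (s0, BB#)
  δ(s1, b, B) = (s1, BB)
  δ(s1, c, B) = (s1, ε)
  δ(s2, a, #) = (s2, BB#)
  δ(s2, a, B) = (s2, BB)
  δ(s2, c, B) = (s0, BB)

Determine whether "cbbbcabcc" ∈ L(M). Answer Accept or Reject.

Reject

(s0, cbbbcabcc, #)
  read c, top #: go to s1, push B# → (s1, bbbcabcc, B#)
  read b, top B: go to s1, push BB → (s1, bbcabcc, BB#)
  read b, top B: go to s1, push BB → (s1, bcabcc, BBB#)
  read b, top B: go to s1, push BB → (s1, cabcc, BBBB#)
  read c, top B: go to s1, push ε → (s1, abcc, BBB#)
  read a, top B: go to s1, push BB → (s1, bcc, BBBB#)
  read b, top B: go to s1, push BB → (s1, cc, BBBBB#)
  read c, top B: go to s1, push ε → (s1, c, BBBB#)
  read c, top B: go to s1, push ε → (s1, ε, BBB#)
All input consumed; state s1 ∉ F and no further ε-move applies.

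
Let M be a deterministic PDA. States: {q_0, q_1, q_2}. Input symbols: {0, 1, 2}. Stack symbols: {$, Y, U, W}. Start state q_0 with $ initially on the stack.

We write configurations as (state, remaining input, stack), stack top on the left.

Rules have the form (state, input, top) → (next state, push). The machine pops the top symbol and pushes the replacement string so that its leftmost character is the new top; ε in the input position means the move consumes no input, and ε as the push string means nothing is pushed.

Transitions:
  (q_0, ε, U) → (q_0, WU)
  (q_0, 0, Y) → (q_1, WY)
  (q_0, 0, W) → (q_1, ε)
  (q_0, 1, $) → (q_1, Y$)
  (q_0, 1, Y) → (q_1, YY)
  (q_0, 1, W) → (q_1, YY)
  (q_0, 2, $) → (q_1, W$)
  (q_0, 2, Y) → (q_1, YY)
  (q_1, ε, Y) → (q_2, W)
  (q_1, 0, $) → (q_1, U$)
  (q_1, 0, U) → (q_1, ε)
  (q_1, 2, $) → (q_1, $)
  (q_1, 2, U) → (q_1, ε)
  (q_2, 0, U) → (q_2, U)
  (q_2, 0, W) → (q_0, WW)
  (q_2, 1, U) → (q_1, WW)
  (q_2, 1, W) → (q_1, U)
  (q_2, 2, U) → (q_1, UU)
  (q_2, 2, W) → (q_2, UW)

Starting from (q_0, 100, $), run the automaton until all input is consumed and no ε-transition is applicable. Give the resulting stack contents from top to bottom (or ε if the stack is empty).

W$

(q_0, 100, $) ⊢ (q_1, 00, Y$) ⊢ (q_2, 00, W$) ⊢ (q_0, 0, WW$) ⊢ (q_1, ε, W$)
All input consumed in state q_1 with stack W$.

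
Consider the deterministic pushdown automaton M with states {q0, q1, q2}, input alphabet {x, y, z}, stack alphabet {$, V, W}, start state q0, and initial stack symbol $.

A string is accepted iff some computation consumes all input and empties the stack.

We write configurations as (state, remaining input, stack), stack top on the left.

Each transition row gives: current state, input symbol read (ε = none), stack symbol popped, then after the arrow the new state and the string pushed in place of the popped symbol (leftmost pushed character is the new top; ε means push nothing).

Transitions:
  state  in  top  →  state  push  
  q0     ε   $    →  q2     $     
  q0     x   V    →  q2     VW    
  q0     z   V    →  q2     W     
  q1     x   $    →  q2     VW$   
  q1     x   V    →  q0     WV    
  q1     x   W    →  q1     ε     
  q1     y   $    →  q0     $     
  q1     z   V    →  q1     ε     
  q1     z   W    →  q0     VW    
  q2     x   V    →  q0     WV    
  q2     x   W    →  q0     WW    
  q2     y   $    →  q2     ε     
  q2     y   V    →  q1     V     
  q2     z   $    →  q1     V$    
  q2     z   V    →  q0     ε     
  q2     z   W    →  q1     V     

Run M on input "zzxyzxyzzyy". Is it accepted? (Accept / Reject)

Accept

(q0, zzxyzxyzzyy, $)
  ε-move, top $: go to q2, push $ → (q2, zzxyzxyzzyy, $)
  read z, top $: go to q1, push V$ → (q1, zxyzxyzzyy, V$)
  read z, top V: go to q1, push ε → (q1, xyzxyzzyy, $)
  read x, top $: go to q2, push VW$ → (q2, yzxyzzyy, VW$)
  read y, top V: go to q1, push V → (q1, zxyzzyy, VW$)
  read z, top V: go to q1, push ε → (q1, xyzzyy, W$)
  read x, top W: go to q1, push ε → (q1, yzzyy, $)
  read y, top $: go to q0, push $ → (q0, zzyy, $)
  ε-move, top $: go to q2, push $ → (q2, zzyy, $)
  read z, top $: go to q1, push V$ → (q1, zyy, V$)
  read z, top V: go to q1, push ε → (q1, yy, $)
  read y, top $: go to q0, push $ → (q0, y, $)
  ε-move, top $: go to q2, push $ → (q2, y, $)
  read y, top $: go to q2, push ε → (q2, ε, ε)
All input consumed and the stack is empty.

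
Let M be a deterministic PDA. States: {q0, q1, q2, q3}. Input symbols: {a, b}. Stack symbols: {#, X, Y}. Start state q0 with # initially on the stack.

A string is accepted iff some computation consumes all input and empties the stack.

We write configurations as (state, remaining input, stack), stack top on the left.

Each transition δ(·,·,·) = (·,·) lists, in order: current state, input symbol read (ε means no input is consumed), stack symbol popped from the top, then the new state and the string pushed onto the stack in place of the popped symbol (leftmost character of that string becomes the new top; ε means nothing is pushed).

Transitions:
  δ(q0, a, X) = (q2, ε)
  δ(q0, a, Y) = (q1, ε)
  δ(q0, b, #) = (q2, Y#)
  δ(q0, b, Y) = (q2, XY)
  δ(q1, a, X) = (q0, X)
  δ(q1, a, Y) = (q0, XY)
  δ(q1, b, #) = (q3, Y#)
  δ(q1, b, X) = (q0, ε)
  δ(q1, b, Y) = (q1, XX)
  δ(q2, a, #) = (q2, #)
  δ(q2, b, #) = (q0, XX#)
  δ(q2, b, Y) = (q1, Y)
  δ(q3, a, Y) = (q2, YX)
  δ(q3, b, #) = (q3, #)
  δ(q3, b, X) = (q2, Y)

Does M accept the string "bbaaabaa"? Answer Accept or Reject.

Reject

(q0, bbaaabaa, #)
  read b, top #: go to q2, push Y# → (q2, baaabaa, Y#)
  read b, top Y: go to q1, push Y → (q1, aaabaa, Y#)
  read a, top Y: go to q0, push XY → (q0, aabaa, XY#)
  read a, top X: go to q2, push ε → (q2, abaa, Y#)
No transition applies at (q2, abaa, Y#); input not fully consumed.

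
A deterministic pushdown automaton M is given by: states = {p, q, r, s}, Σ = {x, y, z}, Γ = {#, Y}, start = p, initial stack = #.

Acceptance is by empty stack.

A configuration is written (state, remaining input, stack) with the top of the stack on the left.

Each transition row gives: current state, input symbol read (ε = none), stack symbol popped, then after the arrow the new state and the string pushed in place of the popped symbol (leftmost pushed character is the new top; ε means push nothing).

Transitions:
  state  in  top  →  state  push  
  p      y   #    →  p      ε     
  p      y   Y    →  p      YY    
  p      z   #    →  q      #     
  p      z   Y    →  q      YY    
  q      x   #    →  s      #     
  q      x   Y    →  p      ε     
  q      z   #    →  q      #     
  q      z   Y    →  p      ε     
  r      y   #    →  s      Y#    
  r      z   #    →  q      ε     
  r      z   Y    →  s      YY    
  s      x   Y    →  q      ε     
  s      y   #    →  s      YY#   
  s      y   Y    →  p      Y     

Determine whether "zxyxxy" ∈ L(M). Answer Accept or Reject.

(p, zxyxxy, #) ⊢ (q, xyxxy, #) ⊢ (s, yxxy, #) ⊢ (s, xxy, YY#) ⊢ (q, xy, Y#) ⊢ (p, y, #) ⊢ (p, ε, ε)
All input consumed and the stack is empty.

Accept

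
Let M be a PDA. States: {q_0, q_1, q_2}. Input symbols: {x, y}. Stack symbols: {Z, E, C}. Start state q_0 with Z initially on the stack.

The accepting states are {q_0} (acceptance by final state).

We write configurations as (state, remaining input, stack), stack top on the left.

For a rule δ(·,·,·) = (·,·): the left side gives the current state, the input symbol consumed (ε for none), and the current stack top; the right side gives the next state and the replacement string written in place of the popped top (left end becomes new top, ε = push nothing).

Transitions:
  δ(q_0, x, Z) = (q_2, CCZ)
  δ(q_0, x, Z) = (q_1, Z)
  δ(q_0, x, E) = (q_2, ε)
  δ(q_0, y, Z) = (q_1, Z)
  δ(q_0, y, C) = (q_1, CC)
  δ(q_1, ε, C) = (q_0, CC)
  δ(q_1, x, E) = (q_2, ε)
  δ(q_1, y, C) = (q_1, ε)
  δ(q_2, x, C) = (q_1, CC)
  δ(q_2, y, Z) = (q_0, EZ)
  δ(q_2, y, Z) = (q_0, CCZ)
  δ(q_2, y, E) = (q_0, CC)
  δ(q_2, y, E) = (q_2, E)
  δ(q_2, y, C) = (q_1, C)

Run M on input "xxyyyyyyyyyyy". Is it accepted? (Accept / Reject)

Accept

One accepting computation: (q_0, xxyyyyyyyyyyy, Z) ⊢ (q_2, xyyyyyyyyyyy, CCZ) ⊢ (q_1, yyyyyyyyyyy, CCCZ) ⊢ (q_0, yyyyyyyyyyy, CCCCZ) ⊢ (q_1, yyyyyyyyyy, CCCCCZ) ⊢ (q_0, yyyyyyyyyy, CCCCCCZ) ⊢ (q_1, yyyyyyyyy, CCCCCCCZ) ⊢ (q_0, yyyyyyyyy, CCCCCCCCZ) ⊢ (q_1, yyyyyyyy, CCCCCCCCCZ) ⊢ (q_1, yyyyyyy, CCCCCCCCZ) ⊢ (q_1, yyyyyy, CCCCCCCZ) ⊢ (q_1, yyyyy, CCCCCCZ) ⊢ (q_1, yyyy, CCCCCZ) ⊢ (q_1, yyy, CCCCZ) ⊢ (q_1, yy, CCCZ) ⊢ (q_1, y, CCZ) ⊢ (q_1, ε, CZ) ⊢ (q_0, ε, CCZ)
All input consumed and state q_0 ∈ F.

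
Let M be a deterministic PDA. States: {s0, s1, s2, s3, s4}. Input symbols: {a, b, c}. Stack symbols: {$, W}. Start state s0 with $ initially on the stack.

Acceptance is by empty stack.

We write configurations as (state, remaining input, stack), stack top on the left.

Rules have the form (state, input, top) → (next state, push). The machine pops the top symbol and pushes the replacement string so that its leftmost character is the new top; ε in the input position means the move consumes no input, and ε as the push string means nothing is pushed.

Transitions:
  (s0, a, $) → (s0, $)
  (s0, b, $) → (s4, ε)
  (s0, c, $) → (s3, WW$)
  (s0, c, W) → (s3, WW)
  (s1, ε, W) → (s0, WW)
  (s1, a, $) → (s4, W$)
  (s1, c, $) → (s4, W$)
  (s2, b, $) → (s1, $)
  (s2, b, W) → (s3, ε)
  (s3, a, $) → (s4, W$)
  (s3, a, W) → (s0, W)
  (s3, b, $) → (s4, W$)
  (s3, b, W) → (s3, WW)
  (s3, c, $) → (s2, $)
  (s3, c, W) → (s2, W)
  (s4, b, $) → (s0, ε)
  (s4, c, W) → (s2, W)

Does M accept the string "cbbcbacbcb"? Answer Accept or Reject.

Reject

(s0, cbbcbacbcb, $) ⊢ (s3, bbcbacbcb, WW$) ⊢ (s3, bcbacbcb, WWW$) ⊢ (s3, cbacbcb, WWWW$) ⊢ (s2, bacbcb, WWWW$) ⊢ (s3, acbcb, WWW$) ⊢ (s0, cbcb, WWW$) ⊢ (s3, bcb, WWWW$) ⊢ (s3, cb, WWWWW$) ⊢ (s2, b, WWWWW$) ⊢ (s3, ε, WWWW$)
All input consumed; stack is WWWW$, not empty, and no further ε-move applies.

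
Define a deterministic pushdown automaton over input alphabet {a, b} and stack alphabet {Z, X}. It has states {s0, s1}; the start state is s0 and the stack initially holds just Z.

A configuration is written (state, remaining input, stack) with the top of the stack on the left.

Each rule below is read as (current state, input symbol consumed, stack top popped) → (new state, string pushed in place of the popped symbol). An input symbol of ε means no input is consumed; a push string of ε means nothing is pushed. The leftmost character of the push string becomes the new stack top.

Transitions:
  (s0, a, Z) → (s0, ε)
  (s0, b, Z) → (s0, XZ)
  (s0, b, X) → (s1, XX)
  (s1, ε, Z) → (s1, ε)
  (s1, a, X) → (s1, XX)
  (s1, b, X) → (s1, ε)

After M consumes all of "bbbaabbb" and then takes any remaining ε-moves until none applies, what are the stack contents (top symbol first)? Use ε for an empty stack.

(s0, bbbaabbb, Z) ⊢ (s0, bbaabbb, XZ) ⊢ (s1, baabbb, XXZ) ⊢ (s1, aabbb, XZ) ⊢ (s1, abbb, XXZ) ⊢ (s1, bbb, XXXZ) ⊢ (s1, bb, XXZ) ⊢ (s1, b, XZ) ⊢ (s1, ε, Z) ⊢ (s1, ε, ε)
All input consumed in state s1 with stack ε.

ε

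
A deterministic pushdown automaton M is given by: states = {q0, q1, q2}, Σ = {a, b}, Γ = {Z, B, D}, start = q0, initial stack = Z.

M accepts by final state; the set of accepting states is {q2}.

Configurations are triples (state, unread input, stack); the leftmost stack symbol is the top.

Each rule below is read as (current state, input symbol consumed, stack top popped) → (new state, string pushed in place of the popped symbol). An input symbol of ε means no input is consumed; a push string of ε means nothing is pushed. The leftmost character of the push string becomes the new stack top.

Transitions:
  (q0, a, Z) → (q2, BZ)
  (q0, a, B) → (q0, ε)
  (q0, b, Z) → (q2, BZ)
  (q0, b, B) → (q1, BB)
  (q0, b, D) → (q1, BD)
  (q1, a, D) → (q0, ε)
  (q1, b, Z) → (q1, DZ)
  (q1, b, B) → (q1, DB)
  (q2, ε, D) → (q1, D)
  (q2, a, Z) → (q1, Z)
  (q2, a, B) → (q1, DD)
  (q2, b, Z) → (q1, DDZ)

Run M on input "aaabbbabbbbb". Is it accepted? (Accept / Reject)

Reject

(q0, aaabbbabbbbb, Z) ⊢ (q2, aabbbabbbbb, BZ) ⊢ (q1, abbbabbbbb, DDZ) ⊢ (q0, bbbabbbbb, DZ) ⊢ (q1, bbabbbbb, BDZ) ⊢ (q1, babbbbb, DBDZ)
No transition applies at (q1, babbbbb, DBDZ); input not fully consumed.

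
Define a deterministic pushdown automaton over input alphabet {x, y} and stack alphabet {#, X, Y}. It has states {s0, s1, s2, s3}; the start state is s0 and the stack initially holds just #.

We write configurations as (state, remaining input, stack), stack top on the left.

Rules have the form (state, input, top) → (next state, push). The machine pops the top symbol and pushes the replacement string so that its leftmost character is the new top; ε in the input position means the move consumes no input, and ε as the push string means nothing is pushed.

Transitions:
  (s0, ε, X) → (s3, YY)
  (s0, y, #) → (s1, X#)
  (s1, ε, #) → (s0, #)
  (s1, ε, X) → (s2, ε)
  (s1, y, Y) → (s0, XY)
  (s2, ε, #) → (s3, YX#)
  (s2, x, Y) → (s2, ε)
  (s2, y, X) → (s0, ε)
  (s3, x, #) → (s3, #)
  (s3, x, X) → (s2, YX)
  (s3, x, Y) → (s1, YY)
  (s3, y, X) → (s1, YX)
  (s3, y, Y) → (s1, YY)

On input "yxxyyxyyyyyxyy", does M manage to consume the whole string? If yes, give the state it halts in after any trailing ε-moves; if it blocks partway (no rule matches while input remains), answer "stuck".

stuck

(s0, yxxyyxyyyyyxyy, #) ⊢ (s1, xxyyxyyyyyxyy, X#) ⊢ (s2, xxyyxyyyyyxyy, #) ⊢ (s3, xxyyxyyyyyxyy, YX#) ⊢ (s1, xyyxyyyyyxyy, YYX#)
No transition for (s1, x, top Y); M blocks with input xyyxyyyyyxyy remaining.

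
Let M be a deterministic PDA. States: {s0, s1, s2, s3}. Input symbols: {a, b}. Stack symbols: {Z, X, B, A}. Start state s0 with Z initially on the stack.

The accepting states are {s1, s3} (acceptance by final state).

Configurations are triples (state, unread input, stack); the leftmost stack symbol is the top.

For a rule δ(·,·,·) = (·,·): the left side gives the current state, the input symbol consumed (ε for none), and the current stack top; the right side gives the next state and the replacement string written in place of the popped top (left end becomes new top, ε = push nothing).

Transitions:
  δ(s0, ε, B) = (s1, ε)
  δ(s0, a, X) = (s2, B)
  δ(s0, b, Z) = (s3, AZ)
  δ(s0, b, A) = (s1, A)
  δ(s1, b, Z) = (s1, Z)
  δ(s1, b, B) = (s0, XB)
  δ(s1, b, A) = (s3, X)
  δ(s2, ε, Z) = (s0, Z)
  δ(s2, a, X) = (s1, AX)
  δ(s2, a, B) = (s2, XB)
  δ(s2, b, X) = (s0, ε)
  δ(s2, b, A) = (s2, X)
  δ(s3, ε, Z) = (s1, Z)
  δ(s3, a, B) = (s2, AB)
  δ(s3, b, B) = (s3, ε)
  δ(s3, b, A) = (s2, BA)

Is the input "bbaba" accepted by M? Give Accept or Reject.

(s0, bbaba, Z) ⊢ (s3, baba, AZ) ⊢ (s2, aba, BAZ) ⊢ (s2, ba, XBAZ) ⊢ (s0, a, BAZ) ⊢ (s1, a, AZ)
No transition applies at (s1, a, AZ); input not fully consumed.

Reject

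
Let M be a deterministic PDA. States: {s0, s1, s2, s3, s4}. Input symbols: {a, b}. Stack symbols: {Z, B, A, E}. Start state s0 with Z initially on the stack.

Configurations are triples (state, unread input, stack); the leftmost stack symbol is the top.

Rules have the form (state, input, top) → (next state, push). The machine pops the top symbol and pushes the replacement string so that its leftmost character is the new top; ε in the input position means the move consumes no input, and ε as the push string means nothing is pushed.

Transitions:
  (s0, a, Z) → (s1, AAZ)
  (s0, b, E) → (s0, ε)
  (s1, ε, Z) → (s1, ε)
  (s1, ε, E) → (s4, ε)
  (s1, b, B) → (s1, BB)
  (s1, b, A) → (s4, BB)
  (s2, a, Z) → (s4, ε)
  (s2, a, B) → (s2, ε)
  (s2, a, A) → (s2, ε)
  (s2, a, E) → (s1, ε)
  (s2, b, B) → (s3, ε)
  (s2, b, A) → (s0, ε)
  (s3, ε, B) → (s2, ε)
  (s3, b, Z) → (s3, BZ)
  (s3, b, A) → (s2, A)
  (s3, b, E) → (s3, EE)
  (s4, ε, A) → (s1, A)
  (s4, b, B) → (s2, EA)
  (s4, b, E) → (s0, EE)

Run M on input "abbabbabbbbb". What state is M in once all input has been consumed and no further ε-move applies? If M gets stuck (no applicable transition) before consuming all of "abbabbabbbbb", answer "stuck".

(s0, abbabbabbbbb, Z)
  read a, top Z: go to s1, push AAZ → (s1, bbabbabbbbb, AAZ)
  read b, top A: go to s4, push BB → (s4, babbabbbbb, BBAZ)
  read b, top B: go to s2, push EA → (s2, abbabbbbb, EABAZ)
  read a, top E: go to s1, push ε → (s1, bbabbbbb, ABAZ)
  read b, top A: go to s4, push BB → (s4, babbbbb, BBBAZ)
  read b, top B: go to s2, push EA → (s2, abbbbb, EABBAZ)
  read a, top E: go to s1, push ε → (s1, bbbbb, ABBAZ)
  read b, top A: go to s4, push BB → (s4, bbbb, BBBBAZ)
  read b, top B: go to s2, push EA → (s2, bbb, EABBBAZ)
No transition for (s2, b, top E); M blocks with input bbb remaining.

stuck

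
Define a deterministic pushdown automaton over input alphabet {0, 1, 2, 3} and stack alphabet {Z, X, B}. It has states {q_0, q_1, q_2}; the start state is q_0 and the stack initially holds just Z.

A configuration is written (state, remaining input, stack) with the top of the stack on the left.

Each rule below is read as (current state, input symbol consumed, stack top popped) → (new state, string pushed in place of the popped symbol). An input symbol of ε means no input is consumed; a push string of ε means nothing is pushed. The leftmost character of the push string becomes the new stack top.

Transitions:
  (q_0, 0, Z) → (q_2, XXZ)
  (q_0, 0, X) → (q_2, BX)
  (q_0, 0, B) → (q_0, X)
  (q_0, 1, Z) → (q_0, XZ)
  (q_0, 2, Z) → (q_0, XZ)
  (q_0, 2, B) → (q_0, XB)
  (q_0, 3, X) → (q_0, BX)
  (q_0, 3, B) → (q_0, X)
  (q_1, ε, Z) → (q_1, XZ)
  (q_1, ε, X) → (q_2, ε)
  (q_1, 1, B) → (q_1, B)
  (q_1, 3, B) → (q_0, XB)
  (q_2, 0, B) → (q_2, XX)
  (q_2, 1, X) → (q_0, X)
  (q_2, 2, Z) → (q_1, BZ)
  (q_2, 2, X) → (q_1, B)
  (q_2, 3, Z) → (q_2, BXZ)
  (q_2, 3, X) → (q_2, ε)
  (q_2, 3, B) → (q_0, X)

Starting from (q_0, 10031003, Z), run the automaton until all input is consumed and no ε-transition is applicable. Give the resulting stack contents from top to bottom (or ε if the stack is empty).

(q_0, 10031003, Z)
  read 1, top Z: go to q_0, push XZ → (q_0, 0031003, XZ)
  read 0, top X: go to q_2, push BX → (q_2, 031003, BXZ)
  read 0, top B: go to q_2, push XX → (q_2, 31003, XXXZ)
  read 3, top X: go to q_2, push ε → (q_2, 1003, XXZ)
  read 1, top X: go to q_0, push X → (q_0, 003, XXZ)
  read 0, top X: go to q_2, push BX → (q_2, 03, BXXZ)
  read 0, top B: go to q_2, push XX → (q_2, 3, XXXXZ)
  read 3, top X: go to q_2, push ε → (q_2, ε, XXXZ)
All input consumed in state q_2 with stack XXXZ.

XXXZ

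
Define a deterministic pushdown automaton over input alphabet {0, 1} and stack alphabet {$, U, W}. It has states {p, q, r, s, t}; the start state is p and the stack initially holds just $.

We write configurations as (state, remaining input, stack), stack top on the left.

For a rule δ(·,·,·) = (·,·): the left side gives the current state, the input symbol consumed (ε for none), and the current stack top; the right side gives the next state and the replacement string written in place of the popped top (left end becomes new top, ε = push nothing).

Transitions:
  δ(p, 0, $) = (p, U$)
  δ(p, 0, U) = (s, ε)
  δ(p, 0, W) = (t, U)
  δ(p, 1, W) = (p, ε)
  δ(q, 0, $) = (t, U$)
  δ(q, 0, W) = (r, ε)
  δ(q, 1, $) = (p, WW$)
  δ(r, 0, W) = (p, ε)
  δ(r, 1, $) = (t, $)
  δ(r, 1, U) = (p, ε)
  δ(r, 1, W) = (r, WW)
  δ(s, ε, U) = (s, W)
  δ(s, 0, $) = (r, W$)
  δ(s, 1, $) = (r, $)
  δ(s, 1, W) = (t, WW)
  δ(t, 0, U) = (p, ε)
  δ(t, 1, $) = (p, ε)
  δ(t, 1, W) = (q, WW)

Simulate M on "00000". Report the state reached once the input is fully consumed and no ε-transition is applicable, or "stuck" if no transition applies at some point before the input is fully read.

(p, 00000, $)
  read 0, top $: go to p, push U$ → (p, 0000, U$)
  read 0, top U: go to s, push ε → (s, 000, $)
  read 0, top $: go to r, push W$ → (r, 00, W$)
  read 0, top W: go to p, push ε → (p, 0, $)
  read 0, top $: go to p, push U$ → (p, ε, U$)
All input consumed; M is in state p.

p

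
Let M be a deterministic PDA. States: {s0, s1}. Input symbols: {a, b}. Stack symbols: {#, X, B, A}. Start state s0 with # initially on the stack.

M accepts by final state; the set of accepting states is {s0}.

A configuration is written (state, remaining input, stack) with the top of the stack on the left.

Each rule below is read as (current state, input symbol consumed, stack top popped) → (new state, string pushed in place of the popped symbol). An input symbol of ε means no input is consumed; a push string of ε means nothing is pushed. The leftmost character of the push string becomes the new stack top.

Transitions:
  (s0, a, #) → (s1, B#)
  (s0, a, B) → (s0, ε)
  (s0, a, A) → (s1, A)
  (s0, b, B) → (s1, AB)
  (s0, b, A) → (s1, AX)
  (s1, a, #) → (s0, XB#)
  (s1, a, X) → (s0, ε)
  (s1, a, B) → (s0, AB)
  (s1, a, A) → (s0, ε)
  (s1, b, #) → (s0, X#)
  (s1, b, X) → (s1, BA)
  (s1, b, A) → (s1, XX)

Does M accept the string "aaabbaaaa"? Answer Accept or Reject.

(s0, aaabbaaaa, #)
  read a, top #: go to s1, push B# → (s1, aabbaaaa, B#)
  read a, top B: go to s0, push AB → (s0, abbaaaa, AB#)
  read a, top A: go to s1, push A → (s1, bbaaaa, AB#)
  read b, top A: go to s1, push XX → (s1, baaaa, XXB#)
  read b, top X: go to s1, push BA → (s1, aaaa, BAXB#)
  read a, top B: go to s0, push AB → (s0, aaa, ABAXB#)
  read a, top A: go to s1, push A → (s1, aa, ABAXB#)
  read a, top A: go to s0, push ε → (s0, a, BAXB#)
  read a, top B: go to s0, push ε → (s0, ε, AXB#)
All input consumed; state s0 ∈ F.

Accept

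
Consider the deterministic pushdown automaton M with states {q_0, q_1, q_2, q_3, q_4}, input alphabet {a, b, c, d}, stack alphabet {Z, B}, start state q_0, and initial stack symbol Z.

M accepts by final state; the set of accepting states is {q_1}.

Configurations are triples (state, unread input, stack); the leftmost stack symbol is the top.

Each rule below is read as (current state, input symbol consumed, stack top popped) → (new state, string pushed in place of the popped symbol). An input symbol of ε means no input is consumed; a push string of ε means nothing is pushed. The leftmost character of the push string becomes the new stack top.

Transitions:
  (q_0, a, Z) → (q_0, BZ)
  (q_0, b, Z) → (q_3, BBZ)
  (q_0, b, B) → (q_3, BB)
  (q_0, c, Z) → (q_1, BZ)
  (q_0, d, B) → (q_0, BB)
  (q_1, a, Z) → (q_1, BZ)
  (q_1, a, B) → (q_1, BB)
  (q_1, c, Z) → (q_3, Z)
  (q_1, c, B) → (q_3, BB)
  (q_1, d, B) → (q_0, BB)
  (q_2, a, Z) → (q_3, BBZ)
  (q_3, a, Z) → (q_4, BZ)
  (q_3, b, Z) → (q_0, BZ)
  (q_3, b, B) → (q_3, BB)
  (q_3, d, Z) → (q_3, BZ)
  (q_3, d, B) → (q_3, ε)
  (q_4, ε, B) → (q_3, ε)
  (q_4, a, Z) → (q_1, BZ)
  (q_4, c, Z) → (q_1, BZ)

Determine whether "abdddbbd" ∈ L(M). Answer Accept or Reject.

Reject

(q_0, abdddbbd, Z)
  read a, top Z: go to q_0, push BZ → (q_0, bdddbbd, BZ)
  read b, top B: go to q_3, push BB → (q_3, dddbbd, BBZ)
  read d, top B: go to q_3, push ε → (q_3, ddbbd, BZ)
  read d, top B: go to q_3, push ε → (q_3, dbbd, Z)
  read d, top Z: go to q_3, push BZ → (q_3, bbd, BZ)
  read b, top B: go to q_3, push BB → (q_3, bd, BBZ)
  read b, top B: go to q_3, push BB → (q_3, d, BBBZ)
  read d, top B: go to q_3, push ε → (q_3, ε, BBZ)
All input consumed; state q_3 ∉ F and no further ε-move applies.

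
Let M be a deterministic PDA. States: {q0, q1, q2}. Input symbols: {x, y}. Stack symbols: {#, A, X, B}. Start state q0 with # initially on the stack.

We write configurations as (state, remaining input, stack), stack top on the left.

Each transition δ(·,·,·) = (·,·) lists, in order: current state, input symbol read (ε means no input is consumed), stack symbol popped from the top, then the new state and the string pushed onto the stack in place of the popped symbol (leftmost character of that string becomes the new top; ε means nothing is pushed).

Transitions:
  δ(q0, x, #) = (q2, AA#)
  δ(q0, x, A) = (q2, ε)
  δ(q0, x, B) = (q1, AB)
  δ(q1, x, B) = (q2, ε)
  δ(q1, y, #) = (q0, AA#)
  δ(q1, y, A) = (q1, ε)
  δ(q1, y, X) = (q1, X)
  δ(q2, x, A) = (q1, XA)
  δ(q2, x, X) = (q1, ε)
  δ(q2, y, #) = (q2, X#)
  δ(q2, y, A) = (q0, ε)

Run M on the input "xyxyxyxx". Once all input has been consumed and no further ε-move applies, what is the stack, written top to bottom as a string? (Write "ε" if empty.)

(q0, xyxyxyxx, #)
  read x, top #: go to q2, push AA# → (q2, yxyxyxx, AA#)
  read y, top A: go to q0, push ε → (q0, xyxyxx, A#)
  read x, top A: go to q2, push ε → (q2, yxyxx, #)
  read y, top #: go to q2, push X# → (q2, xyxx, X#)
  read x, top X: go to q1, push ε → (q1, yxx, #)
  read y, top #: go to q0, push AA# → (q0, xx, AA#)
  read x, top A: go to q2, push ε → (q2, x, A#)
  read x, top A: go to q1, push XA → (q1, ε, XA#)
All input consumed in state q1 with stack XA#.

XA#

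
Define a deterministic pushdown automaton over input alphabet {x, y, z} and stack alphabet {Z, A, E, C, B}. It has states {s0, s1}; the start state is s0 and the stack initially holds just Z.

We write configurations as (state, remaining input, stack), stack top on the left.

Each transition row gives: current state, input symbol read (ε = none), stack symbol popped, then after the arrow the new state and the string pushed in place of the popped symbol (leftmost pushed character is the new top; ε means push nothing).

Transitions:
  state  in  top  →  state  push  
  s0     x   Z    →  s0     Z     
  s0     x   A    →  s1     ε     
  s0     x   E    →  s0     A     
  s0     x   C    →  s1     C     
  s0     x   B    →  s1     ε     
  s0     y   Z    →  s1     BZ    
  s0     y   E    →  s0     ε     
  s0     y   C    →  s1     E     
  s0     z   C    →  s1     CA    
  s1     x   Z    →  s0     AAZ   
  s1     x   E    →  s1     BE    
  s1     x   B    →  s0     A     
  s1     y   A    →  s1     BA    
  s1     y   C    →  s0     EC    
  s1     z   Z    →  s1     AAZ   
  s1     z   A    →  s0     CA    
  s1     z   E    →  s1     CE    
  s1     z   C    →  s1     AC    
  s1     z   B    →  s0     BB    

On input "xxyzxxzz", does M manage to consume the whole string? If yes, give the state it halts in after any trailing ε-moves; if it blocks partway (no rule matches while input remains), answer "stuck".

(s0, xxyzxxzz, Z)
  read x, top Z: go to s0, push Z → (s0, xyzxxzz, Z)
  read x, top Z: go to s0, push Z → (s0, yzxxzz, Z)
  read y, top Z: go to s1, push BZ → (s1, zxxzz, BZ)
  read z, top B: go to s0, push BB → (s0, xxzz, BBZ)
  read x, top B: go to s1, push ε → (s1, xzz, BZ)
  read x, top B: go to s0, push A → (s0, zz, AZ)
No transition for (s0, z, top A); M blocks with input zz remaining.

stuck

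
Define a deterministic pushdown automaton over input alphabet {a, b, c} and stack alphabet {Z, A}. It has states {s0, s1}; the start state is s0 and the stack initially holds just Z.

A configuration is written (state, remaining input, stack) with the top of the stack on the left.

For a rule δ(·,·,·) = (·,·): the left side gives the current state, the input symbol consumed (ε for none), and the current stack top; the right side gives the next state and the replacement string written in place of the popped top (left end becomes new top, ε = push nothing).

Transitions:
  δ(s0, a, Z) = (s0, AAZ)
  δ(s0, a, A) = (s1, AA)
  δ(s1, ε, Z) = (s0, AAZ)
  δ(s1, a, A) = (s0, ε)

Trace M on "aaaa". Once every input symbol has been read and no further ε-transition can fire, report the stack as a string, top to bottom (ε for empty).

(s0, aaaa, Z) ⊢ (s0, aaa, AAZ) ⊢ (s1, aa, AAAZ) ⊢ (s0, a, AAZ) ⊢ (s1, ε, AAAZ)
All input consumed in state s1 with stack AAAZ.

AAAZ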